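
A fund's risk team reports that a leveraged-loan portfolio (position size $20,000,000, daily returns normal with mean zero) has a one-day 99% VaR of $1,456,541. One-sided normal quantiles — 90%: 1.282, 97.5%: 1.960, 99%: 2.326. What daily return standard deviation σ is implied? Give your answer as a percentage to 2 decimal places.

3.13%

VaR as a fraction: $1,456,541 / $20,000,000 = 7.283%.
σ = VaR / z = 7.283% / 2.326 = 3.131%.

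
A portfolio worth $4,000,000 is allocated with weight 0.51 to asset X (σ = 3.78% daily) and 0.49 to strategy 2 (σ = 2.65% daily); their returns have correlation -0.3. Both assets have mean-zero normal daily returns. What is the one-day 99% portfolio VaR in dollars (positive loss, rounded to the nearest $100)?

σ_p² = 0.51²·3.78² + 0.49²·2.65² + 2·-0.3·0.51·0.49·3.78·2.65 = 3.9006 (%²).
σ_p = √3.9006 = 1.975%.
At 99%, z = 2.326.
VaR = 2.326 × 1.975% = 4.594%; on $4,000,000 that is $183,760.

$183,800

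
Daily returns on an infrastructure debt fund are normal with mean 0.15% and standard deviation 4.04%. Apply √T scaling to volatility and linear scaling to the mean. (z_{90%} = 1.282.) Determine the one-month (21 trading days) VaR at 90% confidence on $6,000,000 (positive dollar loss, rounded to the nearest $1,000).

σ_{21d} = 4.04% × √21 = 18.514%; μ_{21d} = 21 × 0.15% = 3.150%.
VaR = −(3.150%) + 1.282 × 18.514% = 20.585%.
On $6,000,000: 0.20585 × $6,000,000 = $1,235,100.

$1,235,000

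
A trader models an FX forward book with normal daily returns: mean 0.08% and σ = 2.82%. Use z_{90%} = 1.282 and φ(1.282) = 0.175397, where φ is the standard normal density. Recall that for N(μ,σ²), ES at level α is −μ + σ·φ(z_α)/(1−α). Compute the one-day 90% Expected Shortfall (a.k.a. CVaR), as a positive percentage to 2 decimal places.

Tail multiplier: φ(z)/(1−α) = 0.175397 / 0.1 = 1.754.
ES = −(0.08%) + 2.82% × 1.754 = 4.866%.

4.87%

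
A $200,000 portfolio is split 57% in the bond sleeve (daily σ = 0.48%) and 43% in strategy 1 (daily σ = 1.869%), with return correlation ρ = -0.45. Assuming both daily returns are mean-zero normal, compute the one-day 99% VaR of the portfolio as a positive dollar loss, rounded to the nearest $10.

$3,360

σ_p² = 0.57²·0.48² + 0.43²·1.869² + 2·-0.45·0.57·0.43·0.48·1.869 = 0.5228 (%²).
σ_p = √0.5228 = 0.723%.
At 99%, z = 2.326.
VaR = 2.326 × 0.723% = 1.682%; on $200,000 that is $3,364.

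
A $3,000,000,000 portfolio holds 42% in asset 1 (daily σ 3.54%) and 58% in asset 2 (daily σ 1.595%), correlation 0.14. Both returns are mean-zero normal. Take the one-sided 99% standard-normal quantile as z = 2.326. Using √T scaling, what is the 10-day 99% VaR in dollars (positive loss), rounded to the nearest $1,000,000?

$410,000,000

σ_p = √(0.42²·3.54² + 0.58²·1.595² + 2·0.14·0.42·0.58·3.54·1.595) = 1.858%.
σ_{10d} = 1.858% × √10 = 5.876%.
VaR = 2.326 × 5.876% = 13.668%; on $3,000,000,000 that is $410,040,000.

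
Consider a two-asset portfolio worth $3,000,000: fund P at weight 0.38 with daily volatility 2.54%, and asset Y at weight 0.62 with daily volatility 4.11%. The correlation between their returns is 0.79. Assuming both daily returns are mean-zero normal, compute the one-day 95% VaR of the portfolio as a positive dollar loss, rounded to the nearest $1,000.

$166,000

σ_p² = 0.38²·2.54² + 0.62²·4.11² + 2·0.79·0.38·0.62·2.54·4.11 = 11.3110 (%²).
σ_p = √11.3110 = 3.363%.
At 95%, z = 1.645.
VaR = 1.645 × 3.363% = 5.532%; on $3,000,000 that is $165,960.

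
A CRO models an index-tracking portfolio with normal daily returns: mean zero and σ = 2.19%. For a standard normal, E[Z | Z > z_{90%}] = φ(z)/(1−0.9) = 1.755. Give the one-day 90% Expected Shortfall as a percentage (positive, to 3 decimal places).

ES = 2.19% × 1.755 = 3.843%.

3.843%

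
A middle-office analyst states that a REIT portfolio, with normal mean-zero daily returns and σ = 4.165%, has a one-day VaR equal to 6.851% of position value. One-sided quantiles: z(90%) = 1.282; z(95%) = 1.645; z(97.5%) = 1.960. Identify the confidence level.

Implied z = VaR/σ = 6.851 / 4.165 = 1.645.
This matches z(95%) = 1.645.

95%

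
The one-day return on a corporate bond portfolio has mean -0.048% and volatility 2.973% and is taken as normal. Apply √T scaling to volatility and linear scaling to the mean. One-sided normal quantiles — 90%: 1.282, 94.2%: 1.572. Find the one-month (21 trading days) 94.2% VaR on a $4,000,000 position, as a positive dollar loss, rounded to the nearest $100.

$897,000

σ_{21d} = 2.973% × √21 = 13.624%; μ_{21d} = 21 × -0.048% = -1.008%.
VaR = −(-1.008%) + 1.572 × 13.624% = 22.425%.
On $4,000,000: 0.22425 × $4,000,000 = $897,000.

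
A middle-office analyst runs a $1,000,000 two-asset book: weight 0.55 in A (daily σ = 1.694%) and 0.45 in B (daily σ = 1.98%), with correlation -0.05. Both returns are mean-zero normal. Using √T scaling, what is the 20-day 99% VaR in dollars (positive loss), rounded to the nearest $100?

$130,700

σ_p = √(0.55²·1.694² + 0.45²·1.98² + 2·-0.05·0.55·0.45·1.694·1.98) = 1.257%.
σ_{20d} = 1.257% × √20 = 5.621%.
z(99%) = 2.326.
VaR = 2.326 × 5.621% = 13.074%; on $1,000,000 that is $130,740.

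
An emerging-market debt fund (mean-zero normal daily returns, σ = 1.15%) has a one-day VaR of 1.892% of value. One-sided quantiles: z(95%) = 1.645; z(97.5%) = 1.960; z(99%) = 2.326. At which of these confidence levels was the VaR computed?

Implied z = VaR/σ = 1.892 / 1.15 = 1.645.
This matches z(95%) = 1.645.

95%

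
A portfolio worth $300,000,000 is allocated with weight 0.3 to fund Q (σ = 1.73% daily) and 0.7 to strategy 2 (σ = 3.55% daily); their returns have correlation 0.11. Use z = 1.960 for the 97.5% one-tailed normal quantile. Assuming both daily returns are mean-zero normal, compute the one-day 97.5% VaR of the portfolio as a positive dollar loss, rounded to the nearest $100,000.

σ_p² = 0.3²·1.73² + 0.7²·3.55² + 2·0.11·0.3·0.7·1.73·3.55 = 6.7283 (%²).
σ_p = √6.7283 = 2.594%.
VaR = 1.960 × 2.594% = 5.084%; on $300,000,000 that is $15,252,000.

$15,300,000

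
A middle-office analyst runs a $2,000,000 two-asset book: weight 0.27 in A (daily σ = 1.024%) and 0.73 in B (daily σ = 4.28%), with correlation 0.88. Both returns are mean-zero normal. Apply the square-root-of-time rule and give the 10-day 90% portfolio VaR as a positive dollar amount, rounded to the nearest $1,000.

σ_p = √(0.27²·1.024² + 0.73²·4.28² + 2·0.88·0.27·0.73·1.024·4.28) = 3.370%.
σ_{10d} = 3.370% × √10 = 10.657%.
z(90%) = 1.282.
VaR = 1.282 × 10.657% = 13.662%; on $2,000,000 that is $273,240.

$273,000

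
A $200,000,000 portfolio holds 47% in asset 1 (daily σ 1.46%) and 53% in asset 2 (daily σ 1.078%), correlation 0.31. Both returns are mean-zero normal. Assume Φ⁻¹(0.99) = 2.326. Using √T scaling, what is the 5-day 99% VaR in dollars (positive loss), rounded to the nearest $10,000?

$10,610,000

σ_p = √(0.47²·1.46² + 0.53²·1.078² + 2·0.31·0.47·0.53·1.46·1.078) = 1.020%.
σ_{5d} = 1.020% × √5 = 2.281%.
VaR = 2.326 × 2.281% = 5.306%; on $200,000,000 that is $10,612,000.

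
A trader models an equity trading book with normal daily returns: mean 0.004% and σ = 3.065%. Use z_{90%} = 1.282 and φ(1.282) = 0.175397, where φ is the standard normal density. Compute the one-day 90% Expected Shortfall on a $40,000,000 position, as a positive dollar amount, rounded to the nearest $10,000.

$2,150,000

Tail multiplier: φ(z)/(1−α) = 0.175397 / 0.1 = 1.754.
ES = −(0.004%) + 3.065% × 1.754 = 5.372%.
On $40,000,000: 0.05372 × $40,000,000 = $2,148,800.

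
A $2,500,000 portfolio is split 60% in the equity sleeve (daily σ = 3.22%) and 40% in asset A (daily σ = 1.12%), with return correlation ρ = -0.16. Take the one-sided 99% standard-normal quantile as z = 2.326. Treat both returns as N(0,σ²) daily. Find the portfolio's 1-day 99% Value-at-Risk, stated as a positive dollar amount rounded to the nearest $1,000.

$111,000

σ_p² = 0.6²·3.22² + 0.4²·1.12² + 2·-0.16·0.6·0.4·3.22·1.12 = 3.6564 (%²).
σ_p = √3.6564 = 1.912%.
VaR = 2.326 × 1.912% = 4.447%; on $2,500,000 that is $111,175.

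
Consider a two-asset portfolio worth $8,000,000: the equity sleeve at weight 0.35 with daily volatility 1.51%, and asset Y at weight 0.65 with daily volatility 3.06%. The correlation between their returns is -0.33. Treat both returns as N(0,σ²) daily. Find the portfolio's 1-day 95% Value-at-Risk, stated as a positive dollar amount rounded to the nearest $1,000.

$248,000

σ_p² = 0.35²·1.51² + 0.65²·3.06² + 2·-0.33·0.35·0.65·1.51·3.06 = 3.5417 (%²).
σ_p = √3.5417 = 1.882%.
At 95%, z = 1.645.
VaR = 1.645 × 1.882% = 3.096%; on $8,000,000 that is $247,680.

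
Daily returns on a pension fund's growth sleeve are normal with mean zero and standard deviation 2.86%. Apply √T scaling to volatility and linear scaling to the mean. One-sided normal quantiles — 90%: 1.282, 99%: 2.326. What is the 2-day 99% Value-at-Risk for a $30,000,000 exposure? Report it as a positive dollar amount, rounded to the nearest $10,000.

σ_{2d} = 2.86% × √2 = 4.045%.
VaR = 2.326 × 4.045% = 9.409%.
On $30,000,000: 0.09409 × $30,000,000 = $2,822,700.

$2,820,000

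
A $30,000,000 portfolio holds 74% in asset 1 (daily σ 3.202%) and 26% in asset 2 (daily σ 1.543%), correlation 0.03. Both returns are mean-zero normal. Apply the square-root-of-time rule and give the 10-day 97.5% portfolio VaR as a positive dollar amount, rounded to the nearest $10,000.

σ_p = √(0.74²·3.202² + 0.26²·1.543² + 2·0.03·0.74·0.26·3.202·1.543) = 2.415%.
σ_{10d} = 2.415% × √10 = 7.637%.
z(97.5%) = 1.960.
VaR = 1.960 × 7.637% = 14.969%; on $30,000,000 that is $4,490,700.

$4,490,000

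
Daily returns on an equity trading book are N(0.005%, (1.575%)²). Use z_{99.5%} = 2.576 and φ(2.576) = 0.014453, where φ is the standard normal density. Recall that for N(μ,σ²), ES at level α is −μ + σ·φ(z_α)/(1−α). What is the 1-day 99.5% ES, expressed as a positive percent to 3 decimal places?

4.548%

Tail multiplier: φ(z)/(1−α) = 0.014453 / 0.005 = 2.891.
ES = −(0.005%) + 1.575% × 2.891 = 4.548%.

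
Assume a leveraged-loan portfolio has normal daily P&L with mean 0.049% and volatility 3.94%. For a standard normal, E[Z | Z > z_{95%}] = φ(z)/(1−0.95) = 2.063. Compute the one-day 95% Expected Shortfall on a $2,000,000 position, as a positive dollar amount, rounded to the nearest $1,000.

$162,000

ES = −(0.049%) + 3.94% × 2.063 = 8.079%.
On $2,000,000: 0.08079 × $2,000,000 = $161,580.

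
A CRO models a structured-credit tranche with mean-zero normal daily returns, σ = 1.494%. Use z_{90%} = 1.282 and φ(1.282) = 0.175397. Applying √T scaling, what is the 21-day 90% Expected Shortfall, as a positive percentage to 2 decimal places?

12.01%

σ_{21d} = 1.494% × √21 = 6.846%.
ES multiplier = φ(z)/(1−α) = 0.175397/0.1 = 1.754.
ES = 6.846% × 1.754 = 12.008%.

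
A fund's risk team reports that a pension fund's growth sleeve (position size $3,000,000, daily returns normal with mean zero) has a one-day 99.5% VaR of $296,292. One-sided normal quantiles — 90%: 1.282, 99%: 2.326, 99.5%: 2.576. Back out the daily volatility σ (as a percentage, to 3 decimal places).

VaR as a fraction: $296,292 / $3,000,000 = 9.876%.
σ = VaR / z = 9.876% / 2.576 = 3.834%.

3.834%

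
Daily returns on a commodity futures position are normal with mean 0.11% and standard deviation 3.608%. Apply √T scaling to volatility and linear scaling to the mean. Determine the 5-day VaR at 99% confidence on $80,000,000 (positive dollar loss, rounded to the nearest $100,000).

$14,600,000

At 99%, z = 2.326.
σ_{5d} = 3.608% × √5 = 8.068%; μ_{5d} = 5 × 0.11% = 0.550%.
VaR = −(0.550%) + 2.326 × 8.068% = 18.216%.
On $80,000,000: 0.18216 × $80,000,000 = $14,572,800.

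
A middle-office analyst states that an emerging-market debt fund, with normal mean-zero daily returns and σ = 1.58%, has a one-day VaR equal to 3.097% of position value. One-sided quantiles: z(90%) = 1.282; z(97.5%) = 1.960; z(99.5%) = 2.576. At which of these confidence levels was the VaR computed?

Implied z = VaR/σ = 3.097 / 1.58 = 1.960.
This matches z(97.5%) = 1.960.

97.5%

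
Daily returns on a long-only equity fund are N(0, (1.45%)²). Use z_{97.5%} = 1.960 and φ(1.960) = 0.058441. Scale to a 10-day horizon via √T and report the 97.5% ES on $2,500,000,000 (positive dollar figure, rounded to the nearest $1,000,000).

$268,000,000

σ_{10d} = 1.45% × √10 = 4.585%.
ES multiplier = φ(z)/(1−α) = 0.058441/0.025 = 2.338.
ES = 4.585% × 2.338 = 10.720%; on $2,500,000,000: $268,000,000.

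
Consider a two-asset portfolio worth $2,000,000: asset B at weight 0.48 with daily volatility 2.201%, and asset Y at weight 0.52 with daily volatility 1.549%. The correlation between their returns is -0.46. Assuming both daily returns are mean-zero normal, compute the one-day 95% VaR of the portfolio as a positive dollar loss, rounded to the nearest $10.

$32,600

σ_p² = 0.48²·2.201² + 0.52²·1.549² + 2·-0.46·0.48·0.52·2.201·1.549 = 0.9821 (%²).
σ_p = √0.9821 = 0.991%.
At 95%, z = 1.645.
VaR = 1.645 × 0.991% = 1.630%; on $2,000,000 that is $32,600.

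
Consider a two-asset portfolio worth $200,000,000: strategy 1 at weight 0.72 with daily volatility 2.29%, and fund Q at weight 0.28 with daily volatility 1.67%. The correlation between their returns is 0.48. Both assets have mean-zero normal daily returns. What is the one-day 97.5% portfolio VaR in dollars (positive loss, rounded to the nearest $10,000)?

$7,520,000

σ_p² = 0.72²·2.29² + 0.28²·1.67² + 2·0.48·0.72·0.28·2.29·1.67 = 3.6773 (%²).
σ_p = √3.6773 = 1.918%.
At 97.5%, z = 1.960.
VaR = 1.960 × 1.918% = 3.759%; on $200,000,000 that is $7,518,000.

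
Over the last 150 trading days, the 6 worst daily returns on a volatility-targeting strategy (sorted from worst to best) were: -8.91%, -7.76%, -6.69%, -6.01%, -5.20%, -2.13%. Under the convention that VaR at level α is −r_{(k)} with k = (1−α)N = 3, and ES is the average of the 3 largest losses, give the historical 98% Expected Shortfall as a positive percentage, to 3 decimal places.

7.787%

The 3 worst returns sum to -23.36%.
ES = −(-23.36%) / 3 = 7.7866…% ≈ 7.787%.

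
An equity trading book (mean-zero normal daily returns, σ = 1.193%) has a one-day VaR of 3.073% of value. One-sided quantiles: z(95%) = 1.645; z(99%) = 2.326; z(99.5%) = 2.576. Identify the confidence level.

99.5%

Implied z = VaR/σ = 3.073 / 1.193 = 2.576.
This matches z(99.5%) = 2.576.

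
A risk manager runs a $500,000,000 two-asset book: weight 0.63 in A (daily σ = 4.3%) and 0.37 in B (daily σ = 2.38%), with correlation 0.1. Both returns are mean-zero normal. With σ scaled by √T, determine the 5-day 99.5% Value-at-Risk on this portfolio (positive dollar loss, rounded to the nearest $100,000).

σ_p = √(0.63²·4.3² + 0.37²·2.38² + 2·0.1·0.63·0.37·4.3·2.38) = 2.931%.
σ_{5d} = 2.931% × √5 = 6.554%.
z(99.5%) = 2.576.
VaR = 2.576 × 6.554% = 16.883%; on $500,000,000 that is $84,415,000.

$84,400,000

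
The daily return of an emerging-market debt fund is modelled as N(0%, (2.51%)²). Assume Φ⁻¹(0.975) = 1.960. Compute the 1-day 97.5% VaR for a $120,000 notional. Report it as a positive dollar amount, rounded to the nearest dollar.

$5,904

VaR = z·σ = 1.960 × 2.51% = 4.920%.
On $120,000: 0.04920 × $120,000 = $5,904.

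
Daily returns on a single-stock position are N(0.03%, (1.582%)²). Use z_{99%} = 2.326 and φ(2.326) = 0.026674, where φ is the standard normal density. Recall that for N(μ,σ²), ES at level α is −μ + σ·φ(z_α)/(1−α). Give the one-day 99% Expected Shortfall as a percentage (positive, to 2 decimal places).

Tail multiplier: φ(z)/(1−α) = 0.026674 / 0.01 = 2.667.
ES = −(0.03%) + 1.582% × 2.667 = 4.189%.

4.19%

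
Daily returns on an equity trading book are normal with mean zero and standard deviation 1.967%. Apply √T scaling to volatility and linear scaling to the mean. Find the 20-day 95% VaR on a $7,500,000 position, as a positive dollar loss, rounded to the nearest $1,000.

At 95%, z = 1.645.
σ_{20d} = 1.967% × √20 = 8.797%.
VaR = 1.645 × 8.797% = 14.471%.
On $7,500,000: 0.14471 × $7,500,000 = $1,085,325.

$1,085,000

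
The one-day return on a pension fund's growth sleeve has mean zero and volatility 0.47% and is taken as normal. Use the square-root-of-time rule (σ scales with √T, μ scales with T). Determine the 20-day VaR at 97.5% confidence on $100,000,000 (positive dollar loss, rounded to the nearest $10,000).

$4,120,000

At 97.5%, z = 1.960.
σ_{20d} = 0.47% × √20 = 2.102%.
VaR = 1.960 × 2.102% = 4.120%.
On $100,000,000: 0.04120 × $100,000,000 = $4,120,000.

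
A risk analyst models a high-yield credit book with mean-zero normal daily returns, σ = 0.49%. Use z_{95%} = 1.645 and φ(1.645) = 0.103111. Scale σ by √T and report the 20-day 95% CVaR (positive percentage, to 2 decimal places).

σ_{20d} = 0.49% × √20 = 2.191%.
ES multiplier = φ(z)/(1−α) = 0.103111/0.05 = 2.062.
ES = 2.191% × 2.062 = 4.518%.

4.52%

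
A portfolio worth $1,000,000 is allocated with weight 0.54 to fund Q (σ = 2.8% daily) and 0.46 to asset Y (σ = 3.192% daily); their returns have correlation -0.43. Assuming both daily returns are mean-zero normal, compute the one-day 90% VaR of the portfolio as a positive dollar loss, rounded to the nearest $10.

$20,400

σ_p² = 0.54²·2.8² + 0.46²·3.192² + 2·-0.43·0.54·0.46·2.8·3.192 = 2.5328 (%²).
σ_p = √2.5328 = 1.591%.
At 90%, z = 1.282.
VaR = 1.282 × 1.591% = 2.040%; on $1,000,000 that is $20,400.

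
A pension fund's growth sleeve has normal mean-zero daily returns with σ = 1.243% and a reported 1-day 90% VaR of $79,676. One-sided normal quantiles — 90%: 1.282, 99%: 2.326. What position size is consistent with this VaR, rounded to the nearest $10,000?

VaR as a fraction of value: z·σ = 1.282 × 1.243% = 1.59353%.
Position = $79,676 / 0.0159353 = $4,999,981.

$5,000,000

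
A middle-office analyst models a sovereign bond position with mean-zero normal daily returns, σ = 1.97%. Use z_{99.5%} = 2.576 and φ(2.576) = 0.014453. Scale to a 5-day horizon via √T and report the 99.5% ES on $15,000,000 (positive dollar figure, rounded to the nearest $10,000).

σ_{5d} = 1.97% × √5 = 4.405%.
ES multiplier = φ(z)/(1−α) = 0.014453/0.005 = 2.891.
ES = 4.405% × 2.891 = 12.735%; on $15,000,000: $1,910,250.

$1,910,000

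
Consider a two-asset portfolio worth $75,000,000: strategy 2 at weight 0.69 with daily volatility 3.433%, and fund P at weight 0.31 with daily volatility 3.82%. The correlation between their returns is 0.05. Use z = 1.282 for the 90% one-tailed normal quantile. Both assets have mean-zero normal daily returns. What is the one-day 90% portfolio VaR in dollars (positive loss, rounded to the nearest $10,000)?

$2,600,000

σ_p² = 0.69²·3.433² + 0.31²·3.82² + 2·0.05·0.69·0.31·3.433·3.82 = 7.2939 (%²).
σ_p = √7.2939 = 2.701%.
VaR = 1.282 × 2.701% = 3.463%; on $75,000,000 that is $2,597,250.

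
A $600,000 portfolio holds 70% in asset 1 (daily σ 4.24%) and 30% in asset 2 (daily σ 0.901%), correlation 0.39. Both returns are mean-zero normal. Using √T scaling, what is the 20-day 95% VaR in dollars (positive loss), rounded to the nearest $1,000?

σ_p = √(0.7²·4.24² + 0.3²·0.901² + 2·0.39·0.7·0.3·4.24·0.901) = 3.083%.
σ_{20d} = 3.083% × √20 = 13.788%.
z(95%) = 1.645.
VaR = 1.645 × 13.788% = 22.681%; on $600,000 that is $136,086.

$136,000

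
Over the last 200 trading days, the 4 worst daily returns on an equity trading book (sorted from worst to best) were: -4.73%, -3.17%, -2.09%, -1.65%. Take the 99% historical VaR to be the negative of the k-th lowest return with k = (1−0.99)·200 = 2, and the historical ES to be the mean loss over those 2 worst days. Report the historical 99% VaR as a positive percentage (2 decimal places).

3.17%

k = 2; the 2nd lowest return is -3.17%, so VaR = 3.17%.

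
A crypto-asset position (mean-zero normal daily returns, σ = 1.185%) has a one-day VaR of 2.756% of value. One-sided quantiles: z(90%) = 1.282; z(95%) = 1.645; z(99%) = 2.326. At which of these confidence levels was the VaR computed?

Implied z = VaR/σ = 2.756 / 1.185 = 2.326.
This matches z(99%) = 2.326.

99%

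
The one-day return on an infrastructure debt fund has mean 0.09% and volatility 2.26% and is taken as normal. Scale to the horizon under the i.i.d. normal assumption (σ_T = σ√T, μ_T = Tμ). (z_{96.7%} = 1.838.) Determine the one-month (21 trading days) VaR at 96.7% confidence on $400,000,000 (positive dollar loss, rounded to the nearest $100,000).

σ_{21d} = 2.26% × √21 = 10.357%; μ_{21d} = 21 × 0.09% = 1.890%.
VaR = −(1.890%) + 1.838 × 10.357% = 17.146%.
On $400,000,000: 0.17146 × $400,000,000 = $68,584,000.

$68,600,000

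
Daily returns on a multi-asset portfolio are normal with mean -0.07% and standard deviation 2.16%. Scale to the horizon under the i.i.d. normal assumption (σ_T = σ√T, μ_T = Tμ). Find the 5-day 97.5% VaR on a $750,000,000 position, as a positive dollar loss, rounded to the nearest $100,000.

At 97.5%, z = 1.960.
σ_{5d} = 2.16% × √5 = 4.830%; μ_{5d} = 5 × -0.07% = -0.350%.
VaR = −(-0.350%) + 1.960 × 4.830% = 9.817%.
On $750,000,000: 0.09817 × $750,000,000 = $73,627,500.

$73,600,000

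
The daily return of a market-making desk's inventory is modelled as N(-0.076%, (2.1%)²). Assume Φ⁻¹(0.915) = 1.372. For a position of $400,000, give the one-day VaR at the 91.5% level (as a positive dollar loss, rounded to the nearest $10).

VaR = −μ + z·σ = −(-0.076%) + 1.372 × 2.1% = 2.957%.
On $400,000: 0.02957 × $400,000 = $11,828.

$11,830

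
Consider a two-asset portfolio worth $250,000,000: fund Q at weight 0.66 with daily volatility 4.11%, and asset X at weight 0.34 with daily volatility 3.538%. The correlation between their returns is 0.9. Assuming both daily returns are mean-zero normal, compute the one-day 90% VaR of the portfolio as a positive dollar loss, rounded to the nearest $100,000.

σ_p² = 0.66²·4.11² + 0.34²·3.538² + 2·0.9·0.66·0.34·4.11·3.538 = 14.6787 (%²).
σ_p = √14.6787 = 3.831%.
At 90%, z = 1.282.
VaR = 1.282 × 3.831% = 4.911%; on $250,000,000 that is $12,277,500.

$12,300,000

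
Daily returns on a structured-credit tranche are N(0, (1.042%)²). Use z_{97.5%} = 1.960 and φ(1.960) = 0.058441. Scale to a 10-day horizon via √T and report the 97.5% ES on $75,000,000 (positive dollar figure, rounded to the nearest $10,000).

$5,780,000

σ_{10d} = 1.042% × √10 = 3.295%.
ES multiplier = φ(z)/(1−α) = 0.058441/0.025 = 2.338.
ES = 3.295% × 2.338 = 7.704%; on $75,000,000: $5,778,000.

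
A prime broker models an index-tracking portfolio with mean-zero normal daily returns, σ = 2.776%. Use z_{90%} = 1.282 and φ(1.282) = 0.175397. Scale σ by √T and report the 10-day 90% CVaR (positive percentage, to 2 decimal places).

15.40%

σ_{10d} = 2.776% × √10 = 8.778%.
ES multiplier = φ(z)/(1−α) = 0.175397/0.1 = 1.754.
ES = 8.778% × 1.754 = 15.397%.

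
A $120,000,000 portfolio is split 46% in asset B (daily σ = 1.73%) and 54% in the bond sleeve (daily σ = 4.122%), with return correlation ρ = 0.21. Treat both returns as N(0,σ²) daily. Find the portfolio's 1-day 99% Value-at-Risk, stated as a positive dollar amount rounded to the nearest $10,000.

σ_p² = 0.46²·1.73² + 0.54²·4.122² + 2·0.21·0.46·0.54·1.73·4.122 = 6.3318 (%²).
σ_p = √6.3318 = 2.516%.
At 99%, z = 2.326.
VaR = 2.326 × 2.516% = 5.852%; on $120,000,000 that is $7,022,400.

$7,020,000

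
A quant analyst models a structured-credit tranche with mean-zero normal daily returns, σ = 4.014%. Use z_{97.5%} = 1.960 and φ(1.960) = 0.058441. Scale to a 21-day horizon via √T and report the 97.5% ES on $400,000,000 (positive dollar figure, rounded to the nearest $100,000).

$172,000,000

σ_{21d} = 4.014% × √21 = 18.394%.
ES multiplier = φ(z)/(1−α) = 0.058441/0.025 = 2.338.
ES = 18.394% × 2.338 = 43.005%; on $400,000,000: $172,020,000.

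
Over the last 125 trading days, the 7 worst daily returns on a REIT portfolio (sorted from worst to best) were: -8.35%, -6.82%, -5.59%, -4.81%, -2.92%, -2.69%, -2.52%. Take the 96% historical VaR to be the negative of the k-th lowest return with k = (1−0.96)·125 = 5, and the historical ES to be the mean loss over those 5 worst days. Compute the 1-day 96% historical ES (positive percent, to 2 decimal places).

5.70%

The 5 worst returns sum to -28.49%.
ES = −(-28.49%) / 5 = 5.698% ≈ 5.70%.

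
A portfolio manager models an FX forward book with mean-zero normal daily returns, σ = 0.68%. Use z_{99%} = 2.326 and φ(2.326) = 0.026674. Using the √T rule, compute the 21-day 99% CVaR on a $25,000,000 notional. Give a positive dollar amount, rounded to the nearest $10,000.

$2,080,000

σ_{21d} = 0.68% × √21 = 3.116%.
ES multiplier = φ(z)/(1−α) = 0.026674/0.01 = 2.667.
ES = 3.116% × 2.667 = 8.310%; on $25,000,000: $2,077,500.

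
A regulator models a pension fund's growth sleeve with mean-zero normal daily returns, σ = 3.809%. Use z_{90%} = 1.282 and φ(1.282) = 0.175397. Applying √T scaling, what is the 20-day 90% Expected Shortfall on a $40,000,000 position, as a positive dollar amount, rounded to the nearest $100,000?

$12,000,000

σ_{20d} = 3.809% × √20 = 17.034%.
ES multiplier = φ(z)/(1−α) = 0.175397/0.1 = 1.754.
ES = 17.034% × 1.754 = 29.878%; on $40,000,000: $11,951,200.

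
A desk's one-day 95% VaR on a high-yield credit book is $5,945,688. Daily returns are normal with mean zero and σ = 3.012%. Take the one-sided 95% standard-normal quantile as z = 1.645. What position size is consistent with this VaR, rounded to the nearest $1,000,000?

VaR as a fraction of value: z·σ = 1.645 × 3.012% = 4.95474%.
Position = $5,945,688 / 0.0495474 = $120,000,000.

$120,000,000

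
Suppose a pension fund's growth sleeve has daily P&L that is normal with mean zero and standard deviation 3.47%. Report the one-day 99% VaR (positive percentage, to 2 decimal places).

At 99% one-sided, z = 2.326.
VaR = z·σ = 2.326 × 3.47% = 8.071%.

8.07%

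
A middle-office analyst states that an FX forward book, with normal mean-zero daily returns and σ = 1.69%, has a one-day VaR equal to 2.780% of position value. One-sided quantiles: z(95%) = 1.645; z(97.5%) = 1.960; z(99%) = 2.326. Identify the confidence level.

Implied z = VaR/σ = 2.780 / 1.69 = 1.645.
This matches z(95%) = 1.645.

95%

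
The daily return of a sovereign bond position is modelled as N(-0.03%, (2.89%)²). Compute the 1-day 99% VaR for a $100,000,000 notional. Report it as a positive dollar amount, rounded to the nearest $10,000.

At 99% one-sided, z = 2.326.
VaR = −μ + z·σ = −(-0.03%) + 2.326 × 2.89% = 6.752%.
On $100,000,000: 0.06752 × $100,000,000 = $6,752,000.

$6,750,000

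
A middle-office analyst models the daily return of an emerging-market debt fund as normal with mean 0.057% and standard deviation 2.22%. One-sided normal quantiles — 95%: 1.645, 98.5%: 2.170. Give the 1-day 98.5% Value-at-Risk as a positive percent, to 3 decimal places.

4.760%

VaR = −μ + z·σ = −(0.057%) + 2.170 × 2.22% = 4.760%.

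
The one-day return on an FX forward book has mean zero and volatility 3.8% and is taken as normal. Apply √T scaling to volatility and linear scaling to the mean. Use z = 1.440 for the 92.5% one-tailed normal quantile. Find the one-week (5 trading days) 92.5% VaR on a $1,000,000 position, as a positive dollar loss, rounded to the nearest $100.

$122,400

σ_{5d} = 3.8% × √5 = 8.497%.
VaR = 1.440 × 8.497% = 12.236%.
On $1,000,000: 0.12236 × $1,000,000 = $122,360.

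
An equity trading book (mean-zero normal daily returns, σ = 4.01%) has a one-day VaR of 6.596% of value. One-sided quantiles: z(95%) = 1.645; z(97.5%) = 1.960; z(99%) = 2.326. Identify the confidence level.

95%

Implied z = VaR/σ = 6.596 / 4.01 = 1.645.
This matches z(95%) = 1.645.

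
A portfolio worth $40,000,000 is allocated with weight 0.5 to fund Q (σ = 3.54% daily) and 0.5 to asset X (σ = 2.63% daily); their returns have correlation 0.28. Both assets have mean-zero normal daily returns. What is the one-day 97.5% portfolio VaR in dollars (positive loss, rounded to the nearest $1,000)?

$1,947,000

σ_p² = 0.5²·3.54² + 0.5²·2.63² + 2·0.28·0.5·0.5·3.54·2.63 = 6.1656 (%²).
σ_p = √6.1656 = 2.483%.
At 97.5%, z = 1.960.
VaR = 1.960 × 2.483% = 4.867%; on $40,000,000 that is $1,946,800.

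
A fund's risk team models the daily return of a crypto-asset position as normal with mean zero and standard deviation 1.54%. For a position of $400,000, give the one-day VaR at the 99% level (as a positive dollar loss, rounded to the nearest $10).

$14,330

At 99% one-sided, z = 2.326.
VaR = z·σ = 2.326 × 1.54% = 3.582%.
On $400,000: 0.03582 × $400,000 = $14,328.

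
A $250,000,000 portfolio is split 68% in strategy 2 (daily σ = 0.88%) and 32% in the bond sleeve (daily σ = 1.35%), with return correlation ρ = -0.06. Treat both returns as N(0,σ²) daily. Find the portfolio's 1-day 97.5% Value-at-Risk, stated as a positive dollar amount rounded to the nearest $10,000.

σ_p² = 0.68²·0.88² + 0.32²·1.35² + 2·-0.06·0.68·0.32·0.88·1.35 = 0.5137 (%²).
σ_p = √0.5137 = 0.717%.
At 97.5%, z = 1.960.
VaR = 1.960 × 0.717% = 1.405%; on $250,000,000 that is $3,512,500.

$3,510,000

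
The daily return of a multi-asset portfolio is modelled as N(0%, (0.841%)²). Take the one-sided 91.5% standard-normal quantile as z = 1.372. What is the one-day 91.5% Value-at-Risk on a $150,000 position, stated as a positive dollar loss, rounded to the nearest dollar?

VaR = z·σ = 1.372 × 0.841% = 1.154%.
On $150,000: 0.01154 × $150,000 = $1,731.

$1,731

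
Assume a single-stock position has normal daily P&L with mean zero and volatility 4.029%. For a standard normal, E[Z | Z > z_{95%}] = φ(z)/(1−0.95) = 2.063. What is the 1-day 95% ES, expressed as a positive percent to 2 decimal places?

ES = 4.029% × 2.063 = 8.312%.

8.31%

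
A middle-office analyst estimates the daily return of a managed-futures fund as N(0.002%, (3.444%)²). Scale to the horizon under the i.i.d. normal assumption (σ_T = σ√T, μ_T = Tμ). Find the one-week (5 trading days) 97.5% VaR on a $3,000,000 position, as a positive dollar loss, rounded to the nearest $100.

$452,500

At 97.5%, z = 1.960.
σ_{5d} = 3.444% × √5 = 7.701%; μ_{5d} = 5 × 0.002% = 0.010%.
VaR = −(0.010%) + 1.960 × 7.701% = 15.084%.
On $3,000,000: 0.15084 × $3,000,000 = $452,520.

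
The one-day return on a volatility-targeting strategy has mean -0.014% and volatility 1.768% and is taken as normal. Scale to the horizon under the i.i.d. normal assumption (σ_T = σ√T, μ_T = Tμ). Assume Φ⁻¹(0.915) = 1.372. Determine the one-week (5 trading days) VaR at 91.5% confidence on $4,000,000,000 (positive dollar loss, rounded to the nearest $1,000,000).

$220,000,000

σ_{5d} = 1.768% × √5 = 3.953%; μ_{5d} = 5 × -0.014% = -0.070%.
VaR = −(-0.070%) + 1.372 × 3.953% = 5.494%.
On $4,000,000,000: 0.05494 × $4,000,000,000 = $219,760,000.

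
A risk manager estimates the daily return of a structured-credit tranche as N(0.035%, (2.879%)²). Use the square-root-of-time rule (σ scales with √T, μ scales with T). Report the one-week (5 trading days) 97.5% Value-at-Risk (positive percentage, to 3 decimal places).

At 97.5%, z = 1.960.
σ_{5d} = 2.879% × √5 = 6.438%; μ_{5d} = 5 × 0.035% = 0.175%.
VaR = −(0.175%) + 1.960 × 6.438% = 12.443%.

12.443%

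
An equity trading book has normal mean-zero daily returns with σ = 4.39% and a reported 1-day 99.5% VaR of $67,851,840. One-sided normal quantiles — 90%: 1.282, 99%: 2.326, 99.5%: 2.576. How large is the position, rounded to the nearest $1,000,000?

VaR as a fraction of value: z·σ = 2.576 × 4.39% = 11.3086%.
Position = $67,851,840 / 0.113086 = $600,000,000.

$600,000,000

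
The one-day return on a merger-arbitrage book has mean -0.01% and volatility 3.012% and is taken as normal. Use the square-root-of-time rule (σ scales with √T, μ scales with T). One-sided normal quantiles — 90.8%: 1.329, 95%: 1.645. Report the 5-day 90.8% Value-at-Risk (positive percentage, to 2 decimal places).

9.00%

σ_{5d} = 3.012% × √5 = 6.735%; μ_{5d} = 5 × -0.01% = -0.050%.
VaR = −(-0.050%) + 1.329 × 6.735% = 9.001%.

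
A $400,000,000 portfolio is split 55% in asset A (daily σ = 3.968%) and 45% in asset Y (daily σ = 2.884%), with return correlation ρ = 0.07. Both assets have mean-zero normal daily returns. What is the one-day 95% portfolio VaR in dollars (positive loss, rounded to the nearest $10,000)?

σ_p² = 0.55²·3.968² + 0.45²·2.884² + 2·0.07·0.55·0.45·3.968·2.884 = 6.8437 (%²).
σ_p = √6.8437 = 2.616%.
At 95%, z = 1.645.
VaR = 1.645 × 2.616% = 4.303%; on $400,000,000 that is $17,212,000.

$17,210,000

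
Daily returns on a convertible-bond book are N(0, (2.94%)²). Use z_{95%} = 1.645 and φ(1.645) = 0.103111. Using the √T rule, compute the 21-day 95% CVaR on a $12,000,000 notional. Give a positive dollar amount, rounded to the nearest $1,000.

$3,334,000

σ_{21d} = 2.94% × √21 = 13.473%.
ES multiplier = φ(z)/(1−α) = 0.103111/0.05 = 2.062.
ES = 13.473% × 2.062 = 27.781%; on $12,000,000: $3,333,720.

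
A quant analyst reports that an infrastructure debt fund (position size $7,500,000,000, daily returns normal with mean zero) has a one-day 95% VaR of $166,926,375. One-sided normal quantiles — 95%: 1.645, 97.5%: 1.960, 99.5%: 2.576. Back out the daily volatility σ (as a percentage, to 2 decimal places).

1.35%

VaR as a fraction: $166,926,375 / $7,500,000,000 = 2.226%.
σ = VaR / z = 2.226% / 1.645 = 1.353%.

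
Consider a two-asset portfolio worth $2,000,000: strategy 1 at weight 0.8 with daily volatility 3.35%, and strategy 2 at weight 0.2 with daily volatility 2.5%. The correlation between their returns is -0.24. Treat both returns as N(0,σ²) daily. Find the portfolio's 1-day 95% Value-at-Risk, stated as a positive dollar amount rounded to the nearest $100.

$85,700

σ_p² = 0.8²·3.35² + 0.2²·2.5² + 2·-0.24·0.8·0.2·3.35·2.5 = 6.7892 (%²).
σ_p = √6.7892 = 2.606%.
At 95%, z = 1.645.
VaR = 1.645 × 2.606% = 4.287%; on $2,000,000 that is $85,740.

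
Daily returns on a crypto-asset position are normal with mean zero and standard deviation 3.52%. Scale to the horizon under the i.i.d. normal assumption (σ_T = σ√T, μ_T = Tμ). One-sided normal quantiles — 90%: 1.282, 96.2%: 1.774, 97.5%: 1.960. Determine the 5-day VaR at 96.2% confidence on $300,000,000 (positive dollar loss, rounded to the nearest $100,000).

σ_{5d} = 3.52% × √5 = 7.871%.
VaR = 1.774 × 7.871% = 13.963%.
On $300,000,000: 0.13963 × $300,000,000 = $41,889,000.

$41,900,000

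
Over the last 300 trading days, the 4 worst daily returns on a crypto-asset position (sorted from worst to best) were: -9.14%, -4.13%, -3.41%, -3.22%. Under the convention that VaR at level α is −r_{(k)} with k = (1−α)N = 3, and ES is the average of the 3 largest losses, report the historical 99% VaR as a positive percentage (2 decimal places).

k = 3; the 3rd lowest return is -3.41%, so VaR = 3.41%.

3.41%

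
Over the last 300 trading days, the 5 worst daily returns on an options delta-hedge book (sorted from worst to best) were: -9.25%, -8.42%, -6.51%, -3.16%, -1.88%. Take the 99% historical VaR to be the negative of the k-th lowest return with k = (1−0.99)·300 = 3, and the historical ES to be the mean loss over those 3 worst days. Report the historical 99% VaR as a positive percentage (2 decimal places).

k = 3; the 3rd lowest return is -6.51%, so VaR = 6.51%.

6.51%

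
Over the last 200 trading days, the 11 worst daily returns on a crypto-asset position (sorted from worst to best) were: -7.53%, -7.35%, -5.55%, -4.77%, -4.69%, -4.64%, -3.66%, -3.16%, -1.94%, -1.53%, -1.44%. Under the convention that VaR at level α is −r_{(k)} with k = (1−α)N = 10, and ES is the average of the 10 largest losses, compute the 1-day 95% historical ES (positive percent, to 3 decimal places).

4.482%

The 10 worst returns sum to -44.82%.
ES = −(-44.82%) / 10 = 4.482%.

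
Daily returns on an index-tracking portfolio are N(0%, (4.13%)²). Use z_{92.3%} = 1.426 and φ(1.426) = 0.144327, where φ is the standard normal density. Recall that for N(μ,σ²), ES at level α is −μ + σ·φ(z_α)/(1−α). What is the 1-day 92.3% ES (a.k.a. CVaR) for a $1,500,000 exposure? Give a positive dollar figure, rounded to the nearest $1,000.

$116,000

Tail multiplier: φ(z)/(1−α) = 0.144327 / 0.077 = 1.874.
ES = 4.13% × 1.874 = 7.740%.
On $1,500,000: 0.07740 × $1,500,000 = $116,100.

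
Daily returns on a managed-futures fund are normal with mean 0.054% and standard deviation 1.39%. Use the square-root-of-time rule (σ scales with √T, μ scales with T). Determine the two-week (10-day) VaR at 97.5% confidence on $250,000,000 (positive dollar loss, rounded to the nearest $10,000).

$20,190,000

At 97.5%, z = 1.960.
σ_{10d} = 1.39% × √10 = 4.396%; μ_{10d} = 10 × 0.054% = 0.540%.
VaR = −(0.540%) + 1.960 × 4.396% = 8.076%.
On $250,000,000: 0.08076 × $250,000,000 = $20,190,000.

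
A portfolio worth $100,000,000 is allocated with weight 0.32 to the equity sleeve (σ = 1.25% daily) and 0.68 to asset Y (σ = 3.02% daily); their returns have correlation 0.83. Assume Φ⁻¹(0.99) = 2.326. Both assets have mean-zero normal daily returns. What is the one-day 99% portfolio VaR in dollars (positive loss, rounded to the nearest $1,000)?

$5,573,000

σ_p² = 0.32²·1.25² + 0.68²·3.02² + 2·0.83·0.32·0.68·1.25·3.02 = 5.7409 (%²).
σ_p = √5.7409 = 2.396%.
VaR = 2.326 × 2.396% = 5.573%; on $100,000,000 that is $5,573,000.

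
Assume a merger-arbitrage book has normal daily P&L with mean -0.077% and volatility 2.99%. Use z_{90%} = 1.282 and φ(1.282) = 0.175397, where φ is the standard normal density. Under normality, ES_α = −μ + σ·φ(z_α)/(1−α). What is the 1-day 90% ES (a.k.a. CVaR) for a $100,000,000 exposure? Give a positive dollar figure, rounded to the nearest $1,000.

$5,321,000

Tail multiplier: φ(z)/(1−α) = 0.175397 / 0.1 = 1.754.
ES = −(-0.077%) + 2.99% × 1.754 = 5.321%.
On $100,000,000: 0.05321 × $100,000,000 = $5,321,000.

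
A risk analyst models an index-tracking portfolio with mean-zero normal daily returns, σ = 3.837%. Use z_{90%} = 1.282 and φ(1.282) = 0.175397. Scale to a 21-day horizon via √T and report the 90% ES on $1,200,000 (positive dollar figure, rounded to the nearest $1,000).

$370,000

σ_{21d} = 3.837% × √21 = 17.583%.
ES multiplier = φ(z)/(1−α) = 0.175397/0.1 = 1.754.
ES = 17.583% × 1.754 = 30.841%; on $1,200,000: $370,092.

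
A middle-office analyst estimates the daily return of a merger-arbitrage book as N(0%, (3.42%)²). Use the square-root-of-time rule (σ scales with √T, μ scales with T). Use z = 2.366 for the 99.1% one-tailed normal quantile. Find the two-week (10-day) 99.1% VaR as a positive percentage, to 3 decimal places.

σ_{10d} = 3.42% × √10 = 10.815%.
VaR = 2.366 × 10.815% = 25.588%.

25.588%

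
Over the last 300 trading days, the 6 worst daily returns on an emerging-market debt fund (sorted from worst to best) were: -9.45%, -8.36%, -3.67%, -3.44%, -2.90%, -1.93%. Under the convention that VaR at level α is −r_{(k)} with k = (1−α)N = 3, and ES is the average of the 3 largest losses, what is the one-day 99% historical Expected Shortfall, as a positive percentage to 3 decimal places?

7.160%

The 3 worst returns sum to -21.48%.
ES = −(-21.48%) / 3 = 7.16% ≈ 7.160%.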